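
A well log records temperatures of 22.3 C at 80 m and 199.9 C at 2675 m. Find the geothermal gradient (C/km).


dT = 199.9 - 22.3 = 177.6 C
dz = 2675 - 80 = 2595 m
gradient = dT/dz * 1000 = 177.6/2595 * 1000 = 68.4393 C/km

68.4393


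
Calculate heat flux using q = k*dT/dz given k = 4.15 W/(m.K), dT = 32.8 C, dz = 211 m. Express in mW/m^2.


q = k * dT / dz * 1000
= 4.15 * 32.8 / 211 * 1000
= 0.645118 * 1000
= 645.1185 mW/m^2

645.1185


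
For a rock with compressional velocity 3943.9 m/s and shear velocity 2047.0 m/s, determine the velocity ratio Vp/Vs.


Vp/Vs = 3943.9 / 2047.0
= 1.9267

1.9267


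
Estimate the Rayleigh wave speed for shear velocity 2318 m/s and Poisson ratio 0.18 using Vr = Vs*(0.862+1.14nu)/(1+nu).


Numerator factor = 0.862 + 1.14*0.18 = 1.0672
Denominator = 1 + 0.18 = 1.18
Vr = 2318 * 1.0672 / 1.18 = 2096.41 m/s

2096.41


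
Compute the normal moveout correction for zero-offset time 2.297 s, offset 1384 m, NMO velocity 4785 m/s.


x/Vnmo = 1384/4785 = 0.289237
(x/Vnmo)^2 = 0.083658
t0^2 = 5.276209
sqrt(5.276209 + 0.083658) = 2.315139
dt = 2.315139 - 2.297 = 0.018139

0.018139


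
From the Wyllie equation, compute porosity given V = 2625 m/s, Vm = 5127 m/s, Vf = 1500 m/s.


1/V - 1/Vm = 1/2625 - 1/5127 = 0.00018591
1/Vf - 1/Vm = 1/1500 - 1/5127 = 0.00047162
phi = 0.00018591 / 0.00047162 = 0.3942

0.3942


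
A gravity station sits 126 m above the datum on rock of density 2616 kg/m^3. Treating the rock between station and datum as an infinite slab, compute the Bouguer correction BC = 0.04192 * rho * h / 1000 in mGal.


BC = 0.04192 * rho * h / 1000
= 0.04192 * 2616 * 126 / 1000
= 13.8175 mGal

13.8175


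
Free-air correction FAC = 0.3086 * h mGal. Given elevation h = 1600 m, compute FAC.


FAC = 0.3086 * h
= 0.3086 * 1600
= 493.76 mGal

493.76


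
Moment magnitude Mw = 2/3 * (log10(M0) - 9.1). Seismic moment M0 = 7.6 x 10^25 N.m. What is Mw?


log10(M0) = log10(7.6 x 10^25) = 25.8808
Mw = 2/3 * (25.8808 - 9.1)
= 2/3 * 16.7808
= 11.19

11.19


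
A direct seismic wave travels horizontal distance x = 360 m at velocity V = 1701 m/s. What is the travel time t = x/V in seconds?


t = x / V
= 360 / 1701
= 0.2116 s

0.2116


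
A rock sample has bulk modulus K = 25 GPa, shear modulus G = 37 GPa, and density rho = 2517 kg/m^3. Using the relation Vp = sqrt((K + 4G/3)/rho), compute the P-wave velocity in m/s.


First compute the effective modulus:
K + 4G/3 = 25e9 + 4*37e9/3 = 74333333333.33 Pa
Then divide by density:
74333333333.33 / 2517 = 29532512.25 Pa/(kg/m^3)
Take the square root:
Vp = sqrt(29532512.25) = 5434.38 m/s

5434.38


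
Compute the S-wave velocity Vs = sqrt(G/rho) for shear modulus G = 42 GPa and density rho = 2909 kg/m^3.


Convert G to Pa: G = 42e9 Pa
Compute G/rho = 42e9 / 2909 = 14437951.186
Vs = sqrt(14437951.186) = 3799.73 m/s

3799.73


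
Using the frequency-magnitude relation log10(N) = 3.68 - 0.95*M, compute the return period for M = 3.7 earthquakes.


log10(N) = 3.68 - 0.95*3.7 = 0.165
N = 10^0.165 = 1.462177
T = 1/N = 1/1.462177 = 0.6839 years

0.6839


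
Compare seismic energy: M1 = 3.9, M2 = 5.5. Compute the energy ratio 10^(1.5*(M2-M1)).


M2 - M1 = 5.5 - 3.9 = 1.6
1.5 * 1.6 = 2.4
ratio = 10^2.4 = 251.19

251.19


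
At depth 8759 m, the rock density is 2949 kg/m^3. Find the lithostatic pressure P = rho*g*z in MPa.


P = rho * g * z / 1e6
= 2949 * 9.81 * 8759 / 1e6
= 253395154.71 / 1e6
= 253.3952 MPa

253.3952


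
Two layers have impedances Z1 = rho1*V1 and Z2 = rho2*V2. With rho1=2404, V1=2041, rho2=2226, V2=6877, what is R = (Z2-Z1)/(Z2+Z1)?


Z1 = 2404 * 2041 = 4906564
Z2 = 2226 * 6877 = 15308202
R = (15308202 - 4906564) / (15308202 + 4906564) = 10401638 / 20214766 = 0.5146

0.5146


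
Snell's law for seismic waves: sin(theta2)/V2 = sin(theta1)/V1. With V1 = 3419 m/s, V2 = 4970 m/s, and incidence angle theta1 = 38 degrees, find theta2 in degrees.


sin(theta1) = sin(38 deg) = 0.615661
sin(theta2) = V2/V1 * sin(theta1) = 4970/3419 * 0.615661 = 0.894951
theta2 = arcsin(0.894951) = 63.5021 degrees

63.5021


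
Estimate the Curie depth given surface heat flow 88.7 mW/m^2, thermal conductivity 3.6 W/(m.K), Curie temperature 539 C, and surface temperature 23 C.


T_Curie - T_surf = 539 - 23 = 516 C
Convert q to W/m^2: 88.7 mW/m^2 = 0.0887 W/m^2
d = 516 * 3.6 / 0.0887 = 20942.5 m

20942.5


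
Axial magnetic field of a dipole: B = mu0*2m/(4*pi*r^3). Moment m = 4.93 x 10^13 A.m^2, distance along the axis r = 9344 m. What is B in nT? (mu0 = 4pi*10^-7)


m = 4.93 x 10^13 = 49300000000000 A.m^2
2m = 98600000000000 A.m^2
r^3 = 9344^3 = 815827779584
B = (4pi*10^-7) * 98600000000000 / (4*pi * 815827779584) * 1e9
= 123904414.257581 / 10251994235742.27 * 1e9
= 12085.8841 nT

12085.8841


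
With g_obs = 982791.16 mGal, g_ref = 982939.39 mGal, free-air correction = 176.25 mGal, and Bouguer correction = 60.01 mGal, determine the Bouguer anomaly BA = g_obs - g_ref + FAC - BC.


BA = g_obs - g_ref + FAC - BC
= 982791.16 - 982939.39 + 176.25 - 60.01
= -31.99 mGal

-31.99


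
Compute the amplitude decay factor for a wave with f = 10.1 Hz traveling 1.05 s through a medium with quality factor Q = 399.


pi*f*t/Q = pi*10.1*1.05/399 = 0.0835
A/A0 = exp(-0.0835) = 0.919891

0.919891


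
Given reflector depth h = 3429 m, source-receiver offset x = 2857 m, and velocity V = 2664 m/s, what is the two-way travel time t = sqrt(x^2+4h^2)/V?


x^2 + 4h^2 = 2857^2 + 4*3429^2 = 8162449 + 47032164 = 55194613
sqrt(55194613) = 7429.3077
t = 7429.3077 / 2664 = 2.7888 s

2.7888


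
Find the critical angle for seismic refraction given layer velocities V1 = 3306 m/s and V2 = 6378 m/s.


V1/V2 = 3306/6378 = 0.518344
theta_c = arcsin(0.518344) = 31.2213 degrees

31.2213


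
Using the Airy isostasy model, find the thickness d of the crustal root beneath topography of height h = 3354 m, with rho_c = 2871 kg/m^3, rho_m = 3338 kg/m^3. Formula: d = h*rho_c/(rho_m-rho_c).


rho_m - rho_c = 3338 - 2871 = 467
d = 3354 * 2871 / 467
= 9629334 / 467
= 20619.56 m

20619.56


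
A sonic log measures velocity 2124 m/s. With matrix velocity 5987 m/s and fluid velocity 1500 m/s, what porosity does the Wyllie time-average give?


1/V - 1/Vm = 1/2124 - 1/5987 = 0.00030378
1/Vf - 1/Vm = 1/1500 - 1/5987 = 0.00049964
phi = 0.00030378 / 0.00049964 = 0.608

0.608


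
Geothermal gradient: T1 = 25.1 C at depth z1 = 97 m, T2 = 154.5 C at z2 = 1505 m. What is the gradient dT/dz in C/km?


dT = 154.5 - 25.1 = 129.4 C
dz = 1505 - 97 = 1408 m
gradient = dT/dz * 1000 = 129.4/1408 * 1000 = 91.9034 C/km

91.9034


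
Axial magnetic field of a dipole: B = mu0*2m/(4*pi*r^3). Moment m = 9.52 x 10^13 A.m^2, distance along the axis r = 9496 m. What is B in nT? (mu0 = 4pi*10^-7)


m = 9.52 x 10^13 = 95200000000000 A.m^2
2m = 190400000000000 A.m^2
r^3 = 9496^3 = 856292455936
B = (4pi*10^-7) * 190400000000000 / (4*pi * 856292455936) * 1e9
= 239263696.497399 / 10760488355571.6 * 1e9
= 22235.3938 nT

22235.3938


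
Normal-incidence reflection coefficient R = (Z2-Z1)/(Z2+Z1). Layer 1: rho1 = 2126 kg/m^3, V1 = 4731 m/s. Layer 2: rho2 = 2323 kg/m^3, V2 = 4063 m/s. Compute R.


Z1 = 2126 * 4731 = 10058106
Z2 = 2323 * 4063 = 9438349
R = (9438349 - 10058106) / (9438349 + 10058106) = -619757 / 19496455 = -0.0318

-0.0318


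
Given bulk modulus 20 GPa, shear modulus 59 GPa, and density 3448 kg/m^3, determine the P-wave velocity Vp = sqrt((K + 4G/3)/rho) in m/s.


First compute the effective modulus:
K + 4G/3 = 20e9 + 4*59e9/3 = 98666666666.67 Pa
Then divide by density:
98666666666.67 / 3448 = 28615622.5831 Pa/(kg/m^3)
Take the square root:
Vp = sqrt(28615622.5831) = 5349.36 m/s

5349.36


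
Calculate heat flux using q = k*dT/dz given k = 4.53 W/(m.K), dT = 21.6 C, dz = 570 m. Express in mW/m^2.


q = k * dT / dz * 1000
= 4.53 * 21.6 / 570 * 1000
= 0.171663 * 1000
= 171.6632 mW/m^2

171.6632


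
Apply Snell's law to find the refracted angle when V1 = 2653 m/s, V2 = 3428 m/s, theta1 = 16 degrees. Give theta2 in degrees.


sin(theta1) = sin(16 deg) = 0.275637
sin(theta2) = V2/V1 * sin(theta1) = 3428/2653 * 0.275637 = 0.356157
theta2 = arcsin(0.356157) = 20.8644 degrees

20.8644


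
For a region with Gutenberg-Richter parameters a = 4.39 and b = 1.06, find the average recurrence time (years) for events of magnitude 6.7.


log10(N) = 4.39 - 1.06*6.7 = -2.712
N = 10^-2.712 = 0.001941
T = 1/N = 1/0.001941 = 515.2286 years

515.2286


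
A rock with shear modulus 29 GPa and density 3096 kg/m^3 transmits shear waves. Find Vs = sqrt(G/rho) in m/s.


Convert G to Pa: G = 29e9 Pa
Compute G/rho = 29e9 / 3096 = 9366925.0646
Vs = sqrt(9366925.0646) = 3060.54 m/s

3060.54


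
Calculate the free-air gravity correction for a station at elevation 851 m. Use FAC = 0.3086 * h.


FAC = 0.3086 * h
= 0.3086 * 851
= 262.6186 mGal

262.6186


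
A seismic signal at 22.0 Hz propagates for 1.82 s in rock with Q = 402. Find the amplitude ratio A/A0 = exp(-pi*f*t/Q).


pi*f*t/Q = pi*22.0*1.82/402 = 0.312909
A/A0 = exp(-0.312909) = 0.731317

0.731317


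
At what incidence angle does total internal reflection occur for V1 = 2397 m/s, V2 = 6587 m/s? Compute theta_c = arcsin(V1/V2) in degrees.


V1/V2 = 2397/6587 = 0.363899
theta_c = arcsin(0.363899) = 21.3398 degrees

21.3398


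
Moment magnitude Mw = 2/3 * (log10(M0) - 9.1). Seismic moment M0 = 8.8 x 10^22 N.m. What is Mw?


log10(M0) = log10(8.8 x 10^22) = 22.9445
Mw = 2/3 * (22.9445 - 9.1)
= 2/3 * 13.8445
= 9.23

9.23


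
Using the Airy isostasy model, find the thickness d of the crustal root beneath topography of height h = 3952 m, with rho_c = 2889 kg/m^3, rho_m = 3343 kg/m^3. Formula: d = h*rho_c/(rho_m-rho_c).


rho_m - rho_c = 3343 - 2889 = 454
d = 3952 * 2889 / 454
= 11417328 / 454
= 25148.3 m

25148.3


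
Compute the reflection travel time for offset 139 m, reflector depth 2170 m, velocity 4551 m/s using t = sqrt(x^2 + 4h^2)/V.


x^2 + 4h^2 = 139^2 + 4*2170^2 = 19321 + 18835600 = 18854921
sqrt(18854921) = 4342.2254
t = 4342.2254 / 4551 = 0.9541 s

0.9541


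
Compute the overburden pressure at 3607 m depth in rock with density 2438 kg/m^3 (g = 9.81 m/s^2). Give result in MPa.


P = rho * g * z / 1e6
= 2438 * 9.81 * 3607 / 1e6
= 86267825.46 / 1e6
= 86.2678 MPa

86.2678


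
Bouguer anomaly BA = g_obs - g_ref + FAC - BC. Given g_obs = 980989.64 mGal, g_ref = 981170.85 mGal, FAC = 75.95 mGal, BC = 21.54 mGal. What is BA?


BA = g_obs - g_ref + FAC - BC
= 980989.64 - 981170.85 + 75.95 - 21.54
= -126.8 mGal

-126.8


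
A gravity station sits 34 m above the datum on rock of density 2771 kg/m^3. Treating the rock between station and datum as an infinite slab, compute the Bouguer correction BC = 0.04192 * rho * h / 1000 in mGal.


BC = 0.04192 * rho * h / 1000
= 0.04192 * 2771 * 34 / 1000
= 3.9495 mGal

3.9495


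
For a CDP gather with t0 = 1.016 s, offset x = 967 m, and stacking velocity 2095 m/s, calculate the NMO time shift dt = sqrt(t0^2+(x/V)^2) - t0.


x/Vnmo = 967/2095 = 0.461575
(x/Vnmo)^2 = 0.213052
t0^2 = 1.032256
sqrt(1.032256 + 0.213052) = 1.115934
dt = 1.115934 - 1.016 = 0.099934

0.099934


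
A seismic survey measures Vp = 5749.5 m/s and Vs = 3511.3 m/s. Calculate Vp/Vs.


Vp/Vs = 5749.5 / 3511.3
= 1.6374

1.6374


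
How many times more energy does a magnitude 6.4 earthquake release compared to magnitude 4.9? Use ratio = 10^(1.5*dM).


M2 - M1 = 6.4 - 4.9 = 1.5
1.5 * 1.5 = 2.25
ratio = 10^2.25 = 177.83

177.83


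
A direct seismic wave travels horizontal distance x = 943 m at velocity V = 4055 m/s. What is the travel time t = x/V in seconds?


t = x / V
= 943 / 4055
= 0.2326 s

0.2326


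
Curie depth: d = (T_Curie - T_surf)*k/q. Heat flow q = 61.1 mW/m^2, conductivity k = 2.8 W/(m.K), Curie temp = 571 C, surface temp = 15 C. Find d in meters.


T_Curie - T_surf = 571 - 15 = 556 C
Convert q to W/m^2: 61.1 mW/m^2 = 0.0611 W/m^2
d = 556 * 2.8 / 0.0611 = 25479.54 m

25479.54


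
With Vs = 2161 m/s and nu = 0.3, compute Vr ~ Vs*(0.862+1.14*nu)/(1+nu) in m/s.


Numerator factor = 0.862 + 1.14*0.3 = 1.204
Denominator = 1 + 0.3 = 1.3
Vr = 2161 * 1.204 / 1.3 = 2001.42 m/s

2001.42


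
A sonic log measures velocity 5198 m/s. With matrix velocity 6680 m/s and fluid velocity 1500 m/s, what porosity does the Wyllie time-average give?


1/V - 1/Vm = 1/5198 - 1/6680 = 4.268e-05
1/Vf - 1/Vm = 1/1500 - 1/6680 = 0.00051697
phi = 4.268e-05 / 0.00051697 = 0.0826

0.0826


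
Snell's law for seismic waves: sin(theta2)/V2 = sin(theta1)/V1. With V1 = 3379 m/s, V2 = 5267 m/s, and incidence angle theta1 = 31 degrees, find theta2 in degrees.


sin(theta1) = sin(31 deg) = 0.515038
sin(theta2) = V2/V1 * sin(theta1) = 5267/3379 * 0.515038 = 0.802813
theta2 = arcsin(0.802813) = 53.3996 degrees

53.3996


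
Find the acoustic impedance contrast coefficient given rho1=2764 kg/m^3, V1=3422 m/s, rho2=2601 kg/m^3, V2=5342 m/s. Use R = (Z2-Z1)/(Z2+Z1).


Z1 = 2764 * 3422 = 9458408
Z2 = 2601 * 5342 = 13894542
R = (13894542 - 9458408) / (13894542 + 9458408) = 4436134 / 23352950 = 0.19

0.19


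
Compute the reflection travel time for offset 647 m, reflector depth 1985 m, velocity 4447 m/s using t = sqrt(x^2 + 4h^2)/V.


x^2 + 4h^2 = 647^2 + 4*1985^2 = 418609 + 15760900 = 16179509
sqrt(16179509) = 4022.376
t = 4022.376 / 4447 = 0.9045 s

0.9045


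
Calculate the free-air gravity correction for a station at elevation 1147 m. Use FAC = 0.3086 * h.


FAC = 0.3086 * h
= 0.3086 * 1147
= 353.9642 mGal

353.9642


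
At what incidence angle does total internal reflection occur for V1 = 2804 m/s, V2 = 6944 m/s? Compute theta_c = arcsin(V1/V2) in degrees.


V1/V2 = 2804/6944 = 0.403802
theta_c = arcsin(0.403802) = 23.8161 degrees

23.8161


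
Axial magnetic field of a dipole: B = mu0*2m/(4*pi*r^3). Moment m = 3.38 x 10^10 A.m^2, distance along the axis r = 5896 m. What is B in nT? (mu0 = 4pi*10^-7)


m = 3.38 x 10^10 = 33800000000 A.m^2
2m = 67600000000 A.m^2
r^3 = 5896^3 = 204961563136
B = (4pi*10^-7) * 67600000000 / (4*pi * 204961563136) * 1e9
= 84948.665353 / 2575622964065.35 * 1e9
= 32.9818 nT

32.9818


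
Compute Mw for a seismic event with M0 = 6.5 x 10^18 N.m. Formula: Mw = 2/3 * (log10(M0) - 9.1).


log10(M0) = log10(6.5 x 10^18) = 18.8129
Mw = 2/3 * (18.8129 - 9.1)
= 2/3 * 9.7129
= 6.48

6.48


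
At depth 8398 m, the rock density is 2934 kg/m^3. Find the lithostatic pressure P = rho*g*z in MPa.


P = rho * g * z / 1e6
= 2934 * 9.81 * 8398 / 1e6
= 241715770.92 / 1e6
= 241.7158 MPa

241.7158


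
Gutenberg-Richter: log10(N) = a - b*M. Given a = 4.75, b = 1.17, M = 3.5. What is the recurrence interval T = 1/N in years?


log10(N) = 4.75 - 1.17*3.5 = 0.655
N = 10^0.655 = 4.518559
T = 1/N = 1/4.518559 = 0.2213 years

0.2213


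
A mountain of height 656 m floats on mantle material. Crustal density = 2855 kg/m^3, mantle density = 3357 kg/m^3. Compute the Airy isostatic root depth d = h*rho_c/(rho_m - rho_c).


rho_m - rho_c = 3357 - 2855 = 502
d = 656 * 2855 / 502
= 1872880 / 502
= 3730.84 m

3730.84


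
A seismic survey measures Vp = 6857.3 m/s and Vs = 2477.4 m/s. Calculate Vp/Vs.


Vp/Vs = 6857.3 / 2477.4
= 2.7679

2.7679


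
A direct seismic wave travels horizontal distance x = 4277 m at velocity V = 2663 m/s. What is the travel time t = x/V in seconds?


t = x / V
= 4277 / 2663
= 1.6061 s

1.6061


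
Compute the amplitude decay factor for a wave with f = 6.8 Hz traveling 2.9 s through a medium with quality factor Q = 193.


pi*f*t/Q = pi*6.8*2.9/193 = 0.320996
A/A0 = exp(-0.320996) = 0.725426

0.725426


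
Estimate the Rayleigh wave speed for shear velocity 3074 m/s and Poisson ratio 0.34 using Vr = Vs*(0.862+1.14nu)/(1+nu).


Numerator factor = 0.862 + 1.14*0.34 = 1.2496
Denominator = 1 + 0.34 = 1.34
Vr = 3074 * 1.2496 / 1.34 = 2866.62 m/s

2866.62


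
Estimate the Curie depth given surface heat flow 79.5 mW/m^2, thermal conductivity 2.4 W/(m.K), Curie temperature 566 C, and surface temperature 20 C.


T_Curie - T_surf = 566 - 20 = 546 C
Convert q to W/m^2: 79.5 mW/m^2 = 0.0795 W/m^2
d = 546 * 2.4 / 0.0795 = 16483.02 m

16483.02


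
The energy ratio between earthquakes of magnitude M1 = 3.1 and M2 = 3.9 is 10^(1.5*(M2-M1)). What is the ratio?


M2 - M1 = 3.9 - 3.1 = 0.8
1.5 * 0.8 = 1.2
ratio = 10^1.2 = 15.85

15.85


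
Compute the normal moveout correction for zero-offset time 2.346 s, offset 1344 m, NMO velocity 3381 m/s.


x/Vnmo = 1344/3381 = 0.397516
(x/Vnmo)^2 = 0.158019
t0^2 = 5.503716
sqrt(5.503716 + 0.158019) = 2.37944
dt = 2.37944 - 2.346 = 0.03344

0.03344


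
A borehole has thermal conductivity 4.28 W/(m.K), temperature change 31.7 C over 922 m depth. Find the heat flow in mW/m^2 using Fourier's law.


q = k * dT / dz * 1000
= 4.28 * 31.7 / 922 * 1000
= 0.147154 * 1000
= 147.154 mW/m^2

147.154


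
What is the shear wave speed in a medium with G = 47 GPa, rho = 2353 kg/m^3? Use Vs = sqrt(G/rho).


Convert G to Pa: G = 47e9 Pa
Compute G/rho = 47e9 / 2353 = 19974500.6375
Vs = sqrt(19974500.6375) = 4469.28 m/s

4469.28


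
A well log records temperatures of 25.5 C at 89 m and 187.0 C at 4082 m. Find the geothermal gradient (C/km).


dT = 187.0 - 25.5 = 161.5 C
dz = 4082 - 89 = 3993 m
gradient = dT/dz * 1000 = 161.5/3993 * 1000 = 40.4458 C/km

40.4458


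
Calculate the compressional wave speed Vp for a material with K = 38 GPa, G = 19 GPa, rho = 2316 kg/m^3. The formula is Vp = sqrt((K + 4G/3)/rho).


First compute the effective modulus:
K + 4G/3 = 38e9 + 4*19e9/3 = 63333333333.33 Pa
Then divide by density:
63333333333.33 / 2316 = 27345998.8486 Pa/(kg/m^3)
Take the square root:
Vp = sqrt(27345998.8486) = 5229.34 m/s

5229.34


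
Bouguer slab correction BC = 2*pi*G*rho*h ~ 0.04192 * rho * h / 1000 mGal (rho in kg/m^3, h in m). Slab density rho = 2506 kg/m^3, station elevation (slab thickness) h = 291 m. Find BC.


BC = 0.04192 * rho * h / 1000
= 0.04192 * 2506 * 291 / 1000
= 30.57 mGal

30.57


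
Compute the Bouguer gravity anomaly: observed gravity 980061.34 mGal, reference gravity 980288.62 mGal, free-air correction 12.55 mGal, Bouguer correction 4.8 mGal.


BA = g_obs - g_ref + FAC - BC
= 980061.34 - 980288.62 + 12.55 - 4.8
= -219.53 mGal

-219.53


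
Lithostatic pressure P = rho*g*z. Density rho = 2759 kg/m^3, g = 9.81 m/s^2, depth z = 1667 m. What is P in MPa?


P = rho * g * z / 1e6
= 2759 * 9.81 * 1667 / 1e6
= 45118671.93 / 1e6
= 45.1187 MPa

45.1187


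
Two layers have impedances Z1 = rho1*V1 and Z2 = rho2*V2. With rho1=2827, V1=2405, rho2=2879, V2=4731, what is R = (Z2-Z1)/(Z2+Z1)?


Z1 = 2827 * 2405 = 6798935
Z2 = 2879 * 4731 = 13620549
R = (13620549 - 6798935) / (13620549 + 6798935) = 6821614 / 20419484 = 0.3341

0.3341


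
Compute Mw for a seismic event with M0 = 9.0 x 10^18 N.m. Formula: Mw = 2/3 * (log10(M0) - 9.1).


log10(M0) = log10(9.0 x 10^18) = 18.9542
Mw = 2/3 * (18.9542 - 9.1)
= 2/3 * 9.8542
= 6.57

6.57


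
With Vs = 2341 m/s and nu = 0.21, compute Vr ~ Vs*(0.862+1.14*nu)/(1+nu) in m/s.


Numerator factor = 0.862 + 1.14*0.21 = 1.1014
Denominator = 1 + 0.21 = 1.21
Vr = 2341 * 1.1014 / 1.21 = 2130.89 m/s

2130.89


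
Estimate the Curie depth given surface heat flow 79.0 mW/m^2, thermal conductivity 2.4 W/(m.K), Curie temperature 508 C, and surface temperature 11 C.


T_Curie - T_surf = 508 - 11 = 497 C
Convert q to W/m^2: 79.0 mW/m^2 = 0.079 W/m^2
d = 497 * 2.4 / 0.079 = 15098.73 m

15098.73


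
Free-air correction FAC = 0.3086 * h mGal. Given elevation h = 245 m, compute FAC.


FAC = 0.3086 * h
= 0.3086 * 245
= 75.607 mGal

75.607


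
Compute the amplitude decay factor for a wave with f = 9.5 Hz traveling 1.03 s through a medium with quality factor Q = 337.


pi*f*t/Q = pi*9.5*1.03/337 = 0.091218
A/A0 = exp(-0.091218) = 0.912819

0.912819


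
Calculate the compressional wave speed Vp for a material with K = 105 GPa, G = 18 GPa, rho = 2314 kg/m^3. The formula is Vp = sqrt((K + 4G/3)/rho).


First compute the effective modulus:
K + 4G/3 = 105e9 + 4*18e9/3 = 129000000000.0 Pa
Then divide by density:
129000000000.0 / 2314 = 55747623.1634 Pa/(kg/m^3)
Take the square root:
Vp = sqrt(55747623.1634) = 7466.43 m/s

7466.43


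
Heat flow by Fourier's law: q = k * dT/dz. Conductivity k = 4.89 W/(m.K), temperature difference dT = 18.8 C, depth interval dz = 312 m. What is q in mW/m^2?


q = k * dT / dz * 1000
= 4.89 * 18.8 / 312 * 1000
= 0.294654 * 1000
= 294.6538 mW/m^2

294.6538


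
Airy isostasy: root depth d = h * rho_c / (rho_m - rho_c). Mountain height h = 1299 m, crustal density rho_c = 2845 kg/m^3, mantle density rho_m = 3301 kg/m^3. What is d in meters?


rho_m - rho_c = 3301 - 2845 = 456
d = 1299 * 2845 / 456
= 3695655 / 456
= 8104.51 m

8104.51


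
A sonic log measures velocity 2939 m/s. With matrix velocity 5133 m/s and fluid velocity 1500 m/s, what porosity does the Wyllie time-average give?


1/V - 1/Vm = 1/2939 - 1/5133 = 0.00014543
1/Vf - 1/Vm = 1/1500 - 1/5133 = 0.00047185
phi = 0.00014543 / 0.00047185 = 0.3082

0.3082


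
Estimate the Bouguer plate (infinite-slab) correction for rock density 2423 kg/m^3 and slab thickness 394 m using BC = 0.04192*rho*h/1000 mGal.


BC = 0.04192 * rho * h / 1000
= 0.04192 * 2423 * 394 / 1000
= 40.0194 mGal

40.0194


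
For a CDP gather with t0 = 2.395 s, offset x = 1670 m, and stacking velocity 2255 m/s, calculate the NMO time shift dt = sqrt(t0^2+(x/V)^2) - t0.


x/Vnmo = 1670/2255 = 0.740576
(x/Vnmo)^2 = 0.548454
t0^2 = 5.736025
sqrt(5.736025 + 0.548454) = 2.506886
dt = 2.506886 - 2.395 = 0.111886

0.111886


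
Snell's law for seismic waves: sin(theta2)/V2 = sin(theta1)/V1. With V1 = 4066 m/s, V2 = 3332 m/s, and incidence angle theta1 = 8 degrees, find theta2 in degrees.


sin(theta1) = sin(8 deg) = 0.139173
sin(theta2) = V2/V1 * sin(theta1) = 3332/4066 * 0.139173 = 0.114049
theta2 = arcsin(0.114049) = 6.5488 degrees

6.5488


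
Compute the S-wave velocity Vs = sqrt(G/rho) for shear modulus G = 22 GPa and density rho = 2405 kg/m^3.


Convert G to Pa: G = 22e9 Pa
Compute G/rho = 22e9 / 2405 = 9147609.1476
Vs = sqrt(9147609.1476) = 3024.5 m/s

3024.5


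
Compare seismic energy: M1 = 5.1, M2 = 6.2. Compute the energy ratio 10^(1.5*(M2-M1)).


M2 - M1 = 6.2 - 5.1 = 1.1
1.5 * 1.1 = 1.65
ratio = 10^1.65 = 44.67

44.67


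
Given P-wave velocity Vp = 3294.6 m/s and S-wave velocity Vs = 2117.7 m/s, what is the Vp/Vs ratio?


Vp/Vs = 3294.6 / 2117.7
= 1.5557

1.5557


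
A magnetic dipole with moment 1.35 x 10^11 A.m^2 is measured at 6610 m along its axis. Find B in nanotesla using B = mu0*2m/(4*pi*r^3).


m = 1.35 x 10^11 = 135000000000 A.m^2
2m = 270000000000 A.m^2
r^3 = 6610^3 = 288804781000
B = (4pi*10^-7) * 270000000000 / (4*pi * 288804781000) * 1e9
= 339292.006588 / 3629227913244.84 * 1e9
= 93.4888 nT

93.4888


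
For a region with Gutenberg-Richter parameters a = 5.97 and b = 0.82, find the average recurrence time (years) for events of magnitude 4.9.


log10(N) = 5.97 - 0.82*4.9 = 1.952
N = 10^1.952 = 89.536477
T = 1/N = 1/89.536477 = 0.0112 years

0.0112


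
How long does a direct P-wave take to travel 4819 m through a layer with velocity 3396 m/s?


t = x / V
= 4819 / 3396
= 1.419 s

1.419


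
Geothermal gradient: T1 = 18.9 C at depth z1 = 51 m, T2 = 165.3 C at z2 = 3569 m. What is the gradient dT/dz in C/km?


dT = 165.3 - 18.9 = 146.4 C
dz = 3569 - 51 = 3518 m
gradient = dT/dz * 1000 = 146.4/3518 * 1000 = 41.6146 C/km

41.6146


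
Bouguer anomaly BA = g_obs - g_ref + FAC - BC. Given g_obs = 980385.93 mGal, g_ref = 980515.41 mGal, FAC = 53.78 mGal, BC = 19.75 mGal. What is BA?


BA = g_obs - g_ref + FAC - BC
= 980385.93 - 980515.41 + 53.78 - 19.75
= -95.45 mGal

-95.45


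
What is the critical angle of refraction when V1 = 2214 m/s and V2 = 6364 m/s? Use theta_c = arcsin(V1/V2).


V1/V2 = 2214/6364 = 0.347894
theta_c = arcsin(0.347894) = 20.3586 degrees

20.3586


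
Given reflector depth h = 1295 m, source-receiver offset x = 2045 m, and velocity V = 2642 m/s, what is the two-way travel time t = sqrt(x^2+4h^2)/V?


x^2 + 4h^2 = 2045^2 + 4*1295^2 = 4182025 + 6708100 = 10890125
sqrt(10890125) = 3300.0189
t = 3300.0189 / 2642 = 1.2491 s

1.2491


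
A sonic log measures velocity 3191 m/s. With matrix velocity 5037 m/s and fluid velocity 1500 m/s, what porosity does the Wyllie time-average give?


1/V - 1/Vm = 1/3191 - 1/5037 = 0.00011485
1/Vf - 1/Vm = 1/1500 - 1/5037 = 0.00046814
phi = 0.00011485 / 0.00046814 = 0.2453

0.2453


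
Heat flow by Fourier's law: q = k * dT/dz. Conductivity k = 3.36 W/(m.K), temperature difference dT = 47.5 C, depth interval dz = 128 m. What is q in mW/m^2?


q = k * dT / dz * 1000
= 3.36 * 47.5 / 128 * 1000
= 1.246875 * 1000
= 1246.875 mW/m^2

1246.875


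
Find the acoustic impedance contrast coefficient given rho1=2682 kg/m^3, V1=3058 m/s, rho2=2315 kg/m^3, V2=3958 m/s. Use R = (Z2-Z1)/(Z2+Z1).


Z1 = 2682 * 3058 = 8201556
Z2 = 2315 * 3958 = 9162770
R = (9162770 - 8201556) / (9162770 + 8201556) = 961214 / 17364326 = 0.0554

0.0554


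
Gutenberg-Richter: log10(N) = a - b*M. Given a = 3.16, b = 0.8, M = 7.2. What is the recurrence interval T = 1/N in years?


log10(N) = 3.16 - 0.8*7.2 = -2.6
N = 10^-2.6 = 0.002512
T = 1/N = 1/0.002512 = 398.1072 years

398.1072


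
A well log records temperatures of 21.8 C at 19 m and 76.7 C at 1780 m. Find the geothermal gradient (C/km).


dT = 76.7 - 21.8 = 54.9 C
dz = 1780 - 19 = 1761 m
gradient = dT/dz * 1000 = 54.9/1761 * 1000 = 31.1755 C/km

31.1755


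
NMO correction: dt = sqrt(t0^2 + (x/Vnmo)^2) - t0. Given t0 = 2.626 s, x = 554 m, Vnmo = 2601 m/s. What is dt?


x/Vnmo = 554/2601 = 0.212995
(x/Vnmo)^2 = 0.045367
t0^2 = 6.895876
sqrt(6.895876 + 0.045367) = 2.634624
dt = 2.634624 - 2.626 = 0.008624

0.008624


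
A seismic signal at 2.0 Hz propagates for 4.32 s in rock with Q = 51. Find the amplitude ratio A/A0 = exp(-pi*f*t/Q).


pi*f*t/Q = pi*2.0*4.32/51 = 0.532223
A/A0 = exp(-0.532223) = 0.587298

0.587298


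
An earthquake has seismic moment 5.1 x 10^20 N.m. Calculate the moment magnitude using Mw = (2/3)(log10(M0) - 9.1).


log10(M0) = log10(5.1 x 10^20) = 20.7076
Mw = 2/3 * (20.7076 - 9.1)
= 2/3 * 11.6076
= 7.74

7.74


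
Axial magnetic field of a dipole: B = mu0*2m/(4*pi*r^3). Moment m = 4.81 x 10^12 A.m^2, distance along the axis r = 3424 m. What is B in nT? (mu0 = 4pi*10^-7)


m = 4.81 x 10^12 = 4810000000000 A.m^2
2m = 9620000000000 A.m^2
r^3 = 3424^3 = 40142209024
B = (4pi*10^-7) * 9620000000000 / (4*pi * 40142209024) * 1e9
= 12088848.531014 / 504441875874.66 * 1e9
= 23964.7997 nT

23964.7997


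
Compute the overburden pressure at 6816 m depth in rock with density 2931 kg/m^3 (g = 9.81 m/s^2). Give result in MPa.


P = rho * g * z / 1e6
= 2931 * 9.81 * 6816 / 1e6
= 195981197.76 / 1e6
= 195.9812 MPa

195.9812


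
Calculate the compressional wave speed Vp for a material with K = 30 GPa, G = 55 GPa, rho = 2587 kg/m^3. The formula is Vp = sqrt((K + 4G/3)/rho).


First compute the effective modulus:
K + 4G/3 = 30e9 + 4*55e9/3 = 103333333333.33 Pa
Then divide by density:
103333333333.33 / 2587 = 39943306.275 Pa/(kg/m^3)
Take the square root:
Vp = sqrt(39943306.275) = 6320.07 m/s

6320.07


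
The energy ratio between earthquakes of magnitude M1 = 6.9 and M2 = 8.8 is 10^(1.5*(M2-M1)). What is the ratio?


M2 - M1 = 8.8 - 6.9 = 1.9
1.5 * 1.9 = 2.85
ratio = 10^2.85 = 707.95

707.95


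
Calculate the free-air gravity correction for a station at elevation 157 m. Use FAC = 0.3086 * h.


FAC = 0.3086 * h
= 0.3086 * 157
= 48.4502 mGal

48.4502


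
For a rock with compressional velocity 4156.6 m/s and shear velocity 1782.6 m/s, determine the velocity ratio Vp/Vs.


Vp/Vs = 4156.6 / 1782.6
= 2.3318

2.3318


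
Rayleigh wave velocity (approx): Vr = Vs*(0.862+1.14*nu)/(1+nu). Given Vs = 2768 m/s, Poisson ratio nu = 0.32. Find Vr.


Numerator factor = 0.862 + 1.14*0.32 = 1.2268
Denominator = 1 + 0.32 = 1.32
Vr = 2768 * 1.2268 / 1.32 = 2572.56 m/s

2572.56


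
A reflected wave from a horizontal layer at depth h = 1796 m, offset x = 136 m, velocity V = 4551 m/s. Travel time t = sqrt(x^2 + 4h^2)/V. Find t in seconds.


x^2 + 4h^2 = 136^2 + 4*1796^2 = 18496 + 12902464 = 12920960
sqrt(12920960) = 3594.5737
t = 3594.5737 / 4551 = 0.7898 s

0.7898


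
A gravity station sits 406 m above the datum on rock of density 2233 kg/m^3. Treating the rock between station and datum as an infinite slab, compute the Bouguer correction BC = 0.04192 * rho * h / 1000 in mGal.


BC = 0.04192 * rho * h / 1000
= 0.04192 * 2233 * 406 / 1000
= 38.0046 mGal

38.0046


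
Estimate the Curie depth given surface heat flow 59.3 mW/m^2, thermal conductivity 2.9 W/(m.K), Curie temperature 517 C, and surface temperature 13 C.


T_Curie - T_surf = 517 - 13 = 504 C
Convert q to W/m^2: 59.3 mW/m^2 = 0.0593 W/m^2
d = 504 * 2.9 / 0.0593 = 24647.55 m

24647.55


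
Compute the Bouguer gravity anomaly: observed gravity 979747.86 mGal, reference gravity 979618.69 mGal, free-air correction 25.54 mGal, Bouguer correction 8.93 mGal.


BA = g_obs - g_ref + FAC - BC
= 979747.86 - 979618.69 + 25.54 - 8.93
= 145.78 mGal

145.78


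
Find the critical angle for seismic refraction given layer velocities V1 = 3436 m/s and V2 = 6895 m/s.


V1/V2 = 3436/6895 = 0.498332
theta_c = arcsin(0.498332) = 29.8897 degrees

29.8897


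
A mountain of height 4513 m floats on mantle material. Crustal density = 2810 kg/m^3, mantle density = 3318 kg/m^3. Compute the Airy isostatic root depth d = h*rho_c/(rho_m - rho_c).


rho_m - rho_c = 3318 - 2810 = 508
d = 4513 * 2810 / 508
= 12681530 / 508
= 24963.64 m

24963.64


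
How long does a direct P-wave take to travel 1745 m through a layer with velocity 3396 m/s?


t = x / V
= 1745 / 3396
= 0.5138 s

0.5138


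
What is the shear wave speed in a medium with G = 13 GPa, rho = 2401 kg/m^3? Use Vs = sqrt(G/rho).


Convert G to Pa: G = 13e9 Pa
Compute G/rho = 13e9 / 2401 = 5414410.6622
Vs = sqrt(5414410.6622) = 2326.89 m/s

2326.89


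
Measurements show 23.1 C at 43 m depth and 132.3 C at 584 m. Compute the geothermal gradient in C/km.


dT = 132.3 - 23.1 = 109.2 C
dz = 584 - 43 = 541 m
gradient = dT/dz * 1000 = 109.2/541 * 1000 = 201.8484 C/km

201.8484


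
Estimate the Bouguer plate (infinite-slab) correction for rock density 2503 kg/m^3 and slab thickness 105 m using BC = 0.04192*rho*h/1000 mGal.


BC = 0.04192 * rho * h / 1000
= 0.04192 * 2503 * 105 / 1000
= 11.0172 mGal

11.0172


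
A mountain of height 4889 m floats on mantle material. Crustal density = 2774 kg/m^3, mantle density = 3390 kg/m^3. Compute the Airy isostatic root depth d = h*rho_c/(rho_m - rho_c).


rho_m - rho_c = 3390 - 2774 = 616
d = 4889 * 2774 / 616
= 13562086 / 616
= 22016.37 m

22016.37


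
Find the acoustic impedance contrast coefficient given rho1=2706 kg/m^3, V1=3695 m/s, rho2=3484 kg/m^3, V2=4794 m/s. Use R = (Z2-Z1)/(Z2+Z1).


Z1 = 2706 * 3695 = 9998670
Z2 = 3484 * 4794 = 16702296
R = (16702296 - 9998670) / (16702296 + 9998670) = 6703626 / 26700966 = 0.2511

0.2511


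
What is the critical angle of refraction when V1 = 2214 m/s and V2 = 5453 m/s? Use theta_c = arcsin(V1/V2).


V1/V2 = 2214/5453 = 0.406015
theta_c = arcsin(0.406015) = 23.9548 degrees

23.9548


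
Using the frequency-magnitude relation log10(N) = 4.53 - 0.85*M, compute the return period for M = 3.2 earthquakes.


log10(N) = 4.53 - 0.85*3.2 = 1.81
N = 10^1.81 = 64.565423
T = 1/N = 1/64.565423 = 0.0155 years

0.0155


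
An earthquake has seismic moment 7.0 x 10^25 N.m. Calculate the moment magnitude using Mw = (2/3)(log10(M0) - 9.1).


log10(M0) = log10(7.0 x 10^25) = 25.8451
Mw = 2/3 * (25.8451 - 9.1)
= 2/3 * 16.7451
= 11.16

11.16


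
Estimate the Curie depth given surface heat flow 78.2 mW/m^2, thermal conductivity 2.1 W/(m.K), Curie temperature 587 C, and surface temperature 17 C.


T_Curie - T_surf = 587 - 17 = 570 C
Convert q to W/m^2: 78.2 mW/m^2 = 0.0782 W/m^2
d = 570 * 2.1 / 0.0782 = 15306.91 m

15306.91


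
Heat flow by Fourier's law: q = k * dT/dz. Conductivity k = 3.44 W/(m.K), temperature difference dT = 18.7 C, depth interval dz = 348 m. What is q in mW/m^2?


q = k * dT / dz * 1000
= 3.44 * 18.7 / 348 * 1000
= 0.184851 * 1000
= 184.8506 mW/m^2

184.8506


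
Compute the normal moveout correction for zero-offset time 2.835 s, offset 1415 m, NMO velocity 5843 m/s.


x/Vnmo = 1415/5843 = 0.24217
(x/Vnmo)^2 = 0.058646
t0^2 = 8.037225
sqrt(8.037225 + 0.058646) = 2.845324
dt = 2.845324 - 2.835 = 0.010324

0.010324


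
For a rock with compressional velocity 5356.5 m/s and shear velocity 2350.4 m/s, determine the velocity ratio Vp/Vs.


Vp/Vs = 5356.5 / 2350.4
= 2.279

2.279


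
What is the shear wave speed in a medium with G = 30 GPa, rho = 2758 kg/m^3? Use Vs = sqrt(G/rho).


Convert G to Pa: G = 30e9 Pa
Compute G/rho = 30e9 / 2758 = 10877447.4257
Vs = sqrt(10877447.4257) = 3298.1 m/s

3298.1


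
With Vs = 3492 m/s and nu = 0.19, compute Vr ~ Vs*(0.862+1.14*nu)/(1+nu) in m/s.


Numerator factor = 0.862 + 1.14*0.19 = 1.0786
Denominator = 1 + 0.19 = 1.19
Vr = 3492 * 1.0786 / 1.19 = 3165.1 m/s

3165.1


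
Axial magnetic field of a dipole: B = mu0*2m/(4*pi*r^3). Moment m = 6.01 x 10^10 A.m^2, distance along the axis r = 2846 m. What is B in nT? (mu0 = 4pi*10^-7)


m = 6.01 x 10^10 = 60100000000 A.m^2
2m = 120200000000 A.m^2
r^3 = 2846^3 = 23051791736
B = (4pi*10^-7) * 120200000000 / (4*pi * 23051791736) * 1e9
= 151047.774785 / 289677358279.6 * 1e9
= 521.4345 nT

521.4345


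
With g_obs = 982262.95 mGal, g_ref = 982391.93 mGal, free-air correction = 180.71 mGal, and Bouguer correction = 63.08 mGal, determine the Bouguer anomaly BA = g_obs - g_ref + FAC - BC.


BA = g_obs - g_ref + FAC - BC
= 982262.95 - 982391.93 + 180.71 - 63.08
= -11.35 mGal

-11.35


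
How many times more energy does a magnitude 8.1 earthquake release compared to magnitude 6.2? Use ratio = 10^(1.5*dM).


M2 - M1 = 8.1 - 6.2 = 1.9
1.5 * 1.9 = 2.85
ratio = 10^2.85 = 707.95

707.95


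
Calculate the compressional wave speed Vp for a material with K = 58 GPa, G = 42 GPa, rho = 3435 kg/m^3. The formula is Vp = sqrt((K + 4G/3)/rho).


First compute the effective modulus:
K + 4G/3 = 58e9 + 4*42e9/3 = 114000000000.0 Pa
Then divide by density:
114000000000.0 / 3435 = 33187772.9258 Pa/(kg/m^3)
Take the square root:
Vp = sqrt(33187772.9258) = 5760.88 m/s

5760.88


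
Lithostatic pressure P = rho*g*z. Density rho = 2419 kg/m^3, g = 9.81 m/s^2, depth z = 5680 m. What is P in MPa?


P = rho * g * z / 1e6
= 2419 * 9.81 * 5680 / 1e6
= 134788615.2 / 1e6
= 134.7886 MPa

134.7886


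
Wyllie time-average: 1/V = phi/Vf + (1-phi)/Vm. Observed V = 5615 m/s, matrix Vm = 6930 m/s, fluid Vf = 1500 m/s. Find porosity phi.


1/V - 1/Vm = 1/5615 - 1/6930 = 3.379e-05
1/Vf - 1/Vm = 1/1500 - 1/6930 = 0.00052237
phi = 3.379e-05 / 0.00052237 = 0.0647

0.0647


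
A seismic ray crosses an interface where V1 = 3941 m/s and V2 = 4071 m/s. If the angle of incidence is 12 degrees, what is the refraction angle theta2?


sin(theta1) = sin(12 deg) = 0.207912
sin(theta2) = V2/V1 * sin(theta1) = 4071/3941 * 0.207912 = 0.21477
theta2 = arcsin(0.21477) = 12.402 degrees

12.402


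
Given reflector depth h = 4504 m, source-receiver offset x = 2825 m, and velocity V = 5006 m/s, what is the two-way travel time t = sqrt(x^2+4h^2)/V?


x^2 + 4h^2 = 2825^2 + 4*4504^2 = 7980625 + 81144064 = 89124689
sqrt(89124689) = 9440.5873
t = 9440.5873 / 5006 = 1.8859 s

1.8859


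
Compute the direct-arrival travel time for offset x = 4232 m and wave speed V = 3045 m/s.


t = x / V
= 4232 / 3045
= 1.3898 s

1.3898


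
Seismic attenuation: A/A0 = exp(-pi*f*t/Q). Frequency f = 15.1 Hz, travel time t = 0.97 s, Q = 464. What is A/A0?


pi*f*t/Q = pi*15.1*0.97/464 = 0.09917
A/A0 = exp(-0.09917) = 0.905589

0.905589


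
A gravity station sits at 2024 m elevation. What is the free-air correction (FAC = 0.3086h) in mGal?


FAC = 0.3086 * h
= 0.3086 * 2024
= 624.6064 mGal

624.6064


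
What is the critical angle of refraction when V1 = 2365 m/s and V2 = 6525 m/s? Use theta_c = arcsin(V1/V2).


V1/V2 = 2365/6525 = 0.362452
theta_c = arcsin(0.362452) = 21.2509 degrees

21.2509


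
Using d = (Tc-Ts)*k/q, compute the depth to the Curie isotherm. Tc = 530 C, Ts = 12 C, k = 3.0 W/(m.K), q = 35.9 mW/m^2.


T_Curie - T_surf = 530 - 12 = 518 C
Convert q to W/m^2: 35.9 mW/m^2 = 0.0359 W/m^2
d = 518 * 3.0 / 0.0359 = 43286.91 m

43286.91


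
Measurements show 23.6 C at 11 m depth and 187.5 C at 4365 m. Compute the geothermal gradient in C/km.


dT = 187.5 - 23.6 = 163.9 C
dz = 4365 - 11 = 4354 m
gradient = dT/dz * 1000 = 163.9/4354 * 1000 = 37.6435 C/km

37.6435


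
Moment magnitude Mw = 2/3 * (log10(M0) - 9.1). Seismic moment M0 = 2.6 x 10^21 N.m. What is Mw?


log10(M0) = log10(2.6 x 10^21) = 21.415
Mw = 2/3 * (21.415 - 9.1)
= 2/3 * 12.315
= 8.21

8.21


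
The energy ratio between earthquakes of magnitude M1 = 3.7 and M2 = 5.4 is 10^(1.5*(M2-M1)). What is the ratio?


M2 - M1 = 5.4 - 3.7 = 1.7
1.5 * 1.7 = 2.55
ratio = 10^2.55 = 354.81

354.81


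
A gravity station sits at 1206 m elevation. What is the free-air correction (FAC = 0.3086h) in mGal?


FAC = 0.3086 * h
= 0.3086 * 1206
= 372.1716 mGal

372.1716


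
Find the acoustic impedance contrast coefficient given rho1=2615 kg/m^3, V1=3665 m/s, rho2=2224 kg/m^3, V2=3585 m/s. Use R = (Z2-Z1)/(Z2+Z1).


Z1 = 2615 * 3665 = 9583975
Z2 = 2224 * 3585 = 7973040
R = (7973040 - 9583975) / (7973040 + 9583975) = -1610935 / 17557015 = -0.0918

-0.0918


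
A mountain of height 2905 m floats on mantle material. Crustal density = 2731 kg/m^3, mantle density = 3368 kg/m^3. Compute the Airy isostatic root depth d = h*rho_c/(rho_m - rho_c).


rho_m - rho_c = 3368 - 2731 = 637
d = 2905 * 2731 / 637
= 7933555 / 637
= 12454.56 m

12454.56


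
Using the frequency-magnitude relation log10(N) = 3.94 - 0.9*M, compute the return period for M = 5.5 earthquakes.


log10(N) = 3.94 - 0.9*5.5 = -1.01
N = 10^-1.01 = 0.097724
T = 1/N = 1/0.097724 = 10.2329 years

10.2329


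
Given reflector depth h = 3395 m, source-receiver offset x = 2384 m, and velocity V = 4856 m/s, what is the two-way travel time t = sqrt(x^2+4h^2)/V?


x^2 + 4h^2 = 2384^2 + 4*3395^2 = 5683456 + 46104100 = 51787556
sqrt(51787556) = 7196.3571
t = 7196.3571 / 4856 = 1.482 s

1.482


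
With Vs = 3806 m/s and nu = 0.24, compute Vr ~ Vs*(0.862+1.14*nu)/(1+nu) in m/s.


Numerator factor = 0.862 + 1.14*0.24 = 1.1356
Denominator = 1 + 0.24 = 1.24
Vr = 3806 * 1.1356 / 1.24 = 3485.56 m/s

3485.56


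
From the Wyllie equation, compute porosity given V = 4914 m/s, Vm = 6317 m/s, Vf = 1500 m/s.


1/V - 1/Vm = 1/4914 - 1/6317 = 4.52e-05
1/Vf - 1/Vm = 1/1500 - 1/6317 = 0.00050836
phi = 4.52e-05 / 0.00050836 = 0.0889

0.0889


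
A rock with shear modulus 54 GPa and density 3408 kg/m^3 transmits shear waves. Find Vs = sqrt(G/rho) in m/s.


Convert G to Pa: G = 54e9 Pa
Compute G/rho = 54e9 / 3408 = 15845070.4225
Vs = sqrt(15845070.4225) = 3980.59 m/s

3980.59


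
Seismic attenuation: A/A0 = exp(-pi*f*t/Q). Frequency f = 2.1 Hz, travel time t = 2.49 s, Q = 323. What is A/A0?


pi*f*t/Q = pi*2.1*2.49/323 = 0.050859
A/A0 = exp(-0.050859) = 0.950413

0.950413


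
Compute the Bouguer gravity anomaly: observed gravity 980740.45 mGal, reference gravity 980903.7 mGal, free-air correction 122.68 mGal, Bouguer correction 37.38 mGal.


BA = g_obs - g_ref + FAC - BC
= 980740.45 - 980903.7 + 122.68 - 37.38
= -77.95 mGal

-77.95
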